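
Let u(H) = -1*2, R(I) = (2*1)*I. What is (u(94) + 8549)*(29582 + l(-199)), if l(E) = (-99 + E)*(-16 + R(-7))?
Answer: 329247534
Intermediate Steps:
R(I) = 2*I
u(H) = -2
l(E) = 2970 - 30*E (l(E) = (-99 + E)*(-16 + 2*(-7)) = (-99 + E)*(-16 - 14) = (-99 + E)*(-30) = 2970 - 30*E)
(u(94) + 8549)*(29582 + l(-199)) = (-2 + 8549)*(29582 + (2970 - 30*(-199))) = 8547*(29582 + (2970 + 5970)) = 8547*(29582 + 8940) = 8547*38522 = 329247534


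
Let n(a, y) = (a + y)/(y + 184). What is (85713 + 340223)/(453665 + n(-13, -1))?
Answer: 77946288/83020681 ≈ 0.93888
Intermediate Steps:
n(a, y) = (a + y)/(184 + y)
(85713 + 340223)/(453665 + n(-13, -1)) = (85713 + 340223)/(453665 + (-13 - 1)/(184 - 1)) = 425936/(453665 - 14/183) = 425936/(83020681/183) = 425936*(183/83020681) = 77946288/83020681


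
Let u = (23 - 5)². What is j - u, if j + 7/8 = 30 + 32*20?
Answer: 2761/8 ≈ 345.13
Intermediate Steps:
j = 5353/8 (j = -7/8 + (30 + 32*20) = -7/8 + (30 + 640) = -7/8 + 670 = 5353/8 ≈ 669.13)
u = 324 (u = 18² = 324)
j - u = 5353/8 - 1*324 = 5353/8 - 324 = 2761/8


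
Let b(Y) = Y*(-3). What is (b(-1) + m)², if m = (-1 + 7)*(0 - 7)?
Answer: 1521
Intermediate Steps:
b(Y) = -3*Y
m = -42 (m = 6*(-7) = -42)
(b(-1) + m)² = (-3*(-1) - 42)² = (3 - 42)² = (-39)² = 1521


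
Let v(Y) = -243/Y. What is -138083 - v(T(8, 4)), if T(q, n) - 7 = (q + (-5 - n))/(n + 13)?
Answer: -16289663/118 ≈ -1.3805e+5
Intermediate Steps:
T(q, n) = 7 + (-5 + q - n)/(13 + n) (T(q, n) = 7 + (q + (-5 - n))/(n + 13) = 7 + (-5 + q - n)/(13 + n))
-138083 - v(T(8, 4)) = -138083 - (-243)/((86 + 8 + 6*4)/(13 + 4)) = -138083 - (-243)/((86 + 8 + 24)/17) = -138083 - (-243)/((1/17)*118) = -138083 - (-243)/118/17 = -138083 - (-243)*17/118 = -138083 - 1*(-4131/118) = -138083 + 4131/118 = -16289663/118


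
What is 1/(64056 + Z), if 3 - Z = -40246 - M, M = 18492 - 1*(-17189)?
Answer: 1/139986 ≈ 7.1436e-6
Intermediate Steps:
M = 35681 (M = 18492 + 17189 = 35681)
Z = 75930 (Z = 3 - (-40246 - 1*35681) = 3 - (-40246 - 35681) = 3 - 1*(-75927) = 3 + 75927 = 75930)
1/(64056 + Z) = 1/(64056 + 75930) = 1/139986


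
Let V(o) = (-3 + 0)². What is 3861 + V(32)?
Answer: 3870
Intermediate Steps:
V(o) = 9 (V(o) = (-3)² = 9)
3861 + V(32) = 3861 + 9 = 3870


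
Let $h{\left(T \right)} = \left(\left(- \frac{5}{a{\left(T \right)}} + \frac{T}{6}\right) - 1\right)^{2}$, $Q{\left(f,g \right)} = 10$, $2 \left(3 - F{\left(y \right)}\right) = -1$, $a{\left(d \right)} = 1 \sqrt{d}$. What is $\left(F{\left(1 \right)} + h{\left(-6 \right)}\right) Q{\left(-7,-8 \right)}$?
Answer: $\frac{100}{3} - \frac{100 i \sqrt{6}}{3} \approx 33.333 - 81.65 i$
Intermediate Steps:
$a{\left(d \right)} = \sqrt{d}$
$F{\left(y \right)} = \frac{7}{2}$ ($F{\left(y \right)} = 3 - - \frac{1}{2} = 3 + \frac{1}{2} = \frac{7}{2}$)
$h{\left(T \right)} = \left(-1 - \frac{5}{\sqrt{T}} + \frac{T}{6}\right)^{2}$ ($h{\left(T \right)} = \left(\left(- \frac{5}{\sqrt{T}} + \frac{T}{6}\right) - 1\right)^{2} = \left(-1 - \frac{5}{\sqrt{T}} + \frac{T}{6}\right)^{2}$)
$\left(F{\left(1 \right)} + h{\left(-6 \right)}\right) Q{\left(-7,-8 \right)} = \left(\frac{7}{2} + \frac{\left(30 - \left(-6\right)^{\frac{3}{2}} + 6 \sqrt{-6}\right)^{2}}{36 \left(-6\right)}\right) 10 = \left(\frac{7}{2} + \frac{1}{36} \left(- \frac{1}{6}\right) \left(30 - - 6 i \sqrt{6} + 6 i \sqrt{6}\right)^{2}\right) 10 = \left(\frac{7}{2} + \frac{1}{36} \left(- \frac{1}{6}\right) \left(30 + 6 i \sqrt{6} + 6 i \sqrt{6}\right)^{2}\right) 10 = \left(\frac{7}{2} + \frac{1}{36} \left(- \frac{1}{6}\right) \left(30 + 12 i \sqrt{6}\right)^{2}\right) 10 = \left(\frac{7}{2} - \frac{\left(30 + 12 i \sqrt{6}\right)^{2}}{216}\right) 10 = 35 - \frac{5 \left(30 + 12 i \sqrt{6}\right)^{2}}{108}$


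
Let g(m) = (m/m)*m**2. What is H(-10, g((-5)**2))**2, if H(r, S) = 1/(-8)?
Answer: 1/64 ≈ 0.015625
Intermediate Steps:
g(m) = m**2 (g(m) = 1*m**2 = m**2)
H(r, S) = -1/8
H(-10, g((-5)**2))**2 = (-1/8)**2 = 1/64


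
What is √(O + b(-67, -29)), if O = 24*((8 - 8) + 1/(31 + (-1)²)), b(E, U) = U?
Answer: I*√113/2 ≈ 5.3151*I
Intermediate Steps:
O = ¾ (O = 24*(0 + 1/(31 + 1)) = 24*(0 + 1/32) = 24*(1/32) = ¾ ≈ 0.75000)
√(O + b(-67, -29)) = √(¾ - 29) = √(-113/4) = I*√113/2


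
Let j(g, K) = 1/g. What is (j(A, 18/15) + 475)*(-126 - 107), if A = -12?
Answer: -1327867/12 ≈ -1.1066e+5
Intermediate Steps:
(j(A, 18/15) + 475)*(-126 - 107) = (1/(-12) + 475)*(-126 - 107) = (-1/12 + 475)*(-233) = (5699/12)*(-233) = -1327867/12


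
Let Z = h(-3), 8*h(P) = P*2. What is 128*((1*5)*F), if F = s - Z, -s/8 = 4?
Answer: -20000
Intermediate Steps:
h(P) = P/4 (h(P) = (P*2)/8 = (2*P)/8 = P/4)
Z = -¾ (Z = (¼)*(-3) = -¾ ≈ -0.75000)
s = -32 (s = -8*4 = -32)
F = -125/4 (F = -32 - 1*(-¾) = -32 + ¾ = -125/4 ≈ -31.250)
128*((1*5)*F) = 128*((1*5)*(-125/4)) = 128*(5*(-125/4)) = 128*(-625/4) = -20000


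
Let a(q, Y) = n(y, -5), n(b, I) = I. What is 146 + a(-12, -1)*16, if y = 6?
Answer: 66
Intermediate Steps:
a(q, Y) = -5
146 + a(-12, -1)*16 = 146 - 5*16 = 146 - 80 = 66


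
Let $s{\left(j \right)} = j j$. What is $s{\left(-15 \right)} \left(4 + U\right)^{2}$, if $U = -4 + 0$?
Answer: $0$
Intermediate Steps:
$U = -4$
$s{\left(j \right)} = j^{2}$
$s{\left(-15 \right)} \left(4 + U\right)^{2} = \left(-15\right)^{2} \left(4 - 4\right)^{2} = 225 \cdot 0^{2} = 225 \cdot 0 = 0$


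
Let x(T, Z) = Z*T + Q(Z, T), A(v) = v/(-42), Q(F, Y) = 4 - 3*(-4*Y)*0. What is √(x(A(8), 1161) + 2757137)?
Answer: 3*√15009897/7 ≈ 1660.4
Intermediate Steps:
Q(F, Y) = 4 (Q(F, Y) = 4 - 3*0 = 4 + 0 = 4)
A(v) = -v/42 (A(v) = v*(-1/42) = -v/42)
x(T, Z) = 4 + T*Z (x(T, Z) = Z*T + 4 = T*Z + 4 = 4 + T*Z)
√(x(A(8), 1161) + 2757137) = √((4 - 1/42*8*1161) + 2757137) = √((4 - 4/21*1161) + 2757137) = √((4 - 1548/7) + 2757137) = √(-1520/7 + 2757137) = √(19298439/7) = 3*√15009897/7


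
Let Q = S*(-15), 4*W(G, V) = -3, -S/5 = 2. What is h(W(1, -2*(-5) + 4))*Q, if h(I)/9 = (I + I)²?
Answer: 6075/2 ≈ 3037.5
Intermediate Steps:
S = -10 (S = -5*2 = -10)
W(G, V) = -¾ (W(G, V) = (¼)*(-3) = -¾)
h(I) = 36*I² (h(I) = 9*(I + I)² = 9*(2*I)² = 9*(4*I²) = 36*I²)
Q = 150 (Q = -10*(-15) = 150)
h(W(1, -2*(-5) + 4))*Q = (36*(-¾)²)*150 = (36*(9/16))*150 = (81/4)*150 = 6075/2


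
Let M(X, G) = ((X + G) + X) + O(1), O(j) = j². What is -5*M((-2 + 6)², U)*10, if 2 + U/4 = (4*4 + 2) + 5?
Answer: -5850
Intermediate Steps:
U = 84 (U = -8 + 4*((4*4 + 2) + 5) = -8 + 4*((16 + 2) + 5) = -8 + 4*(18 + 5) = -8 + 4*23 = -8 + 92 = 84)
M(X, G) = 1 + G + 2*X (M(X, G) = ((X + G) + X) + 1² = ((G + X) + X) + 1 = (G + 2*X) + 1 = 1 + G + 2*X)
-5*M((-2 + 6)², U)*10 = -5*(1 + 84 + 2*(-2 + 6)²)*10 = -5*(1 + 84 + 2*4²)*10 = -5*(1 + 84 + 2*16)*10 = -5*(1 + 84 + 32)*10 = -5*117*10 = -585*10 = -5850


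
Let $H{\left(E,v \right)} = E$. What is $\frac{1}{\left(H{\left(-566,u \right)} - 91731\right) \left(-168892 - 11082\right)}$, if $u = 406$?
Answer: $\frac{1}{16611060278} \approx 6.0201 \cdot 10^{-11}$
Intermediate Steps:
$\frac{1}{\left(H{\left(-566,u \right)} - 91731\right) \left(-168892 - 11082\right)} = \frac{1}{\left(-566 - 91731\right) \left(-168892 - 11082\right)} = \frac{1}{\left(-92297\right) \left(-179974\right)} = \frac{1}{16611060278}$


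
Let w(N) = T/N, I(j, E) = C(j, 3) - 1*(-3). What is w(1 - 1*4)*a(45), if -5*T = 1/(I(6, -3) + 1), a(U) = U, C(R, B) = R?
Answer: 3/10 ≈ 0.30000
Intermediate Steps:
I(j, E) = 3 + j (I(j, E) = j - 1*(-3) = j + 3 = 3 + j)
T = -1/50 (T = -1/(5*((3 + 6) + 1)) = -1/(5*(9 + 1)) = -⅕/10 = -⅕*⅒ = -1/50 ≈ -0.020000)
w(N) = -1/(50*N)
w(1 - 1*4)*a(45) = -1/(50*(1 - 1*4))*45 = -1/(50*(1 - 4))*45 = -1/50/(-3)*45 = -1/50*(-⅓)*45 = (1/150)*45 = 3/10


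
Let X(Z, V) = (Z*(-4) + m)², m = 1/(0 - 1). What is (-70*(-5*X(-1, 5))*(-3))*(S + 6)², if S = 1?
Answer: -463050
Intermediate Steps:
m = -1 (m = 1/(-1) = -1)
X(Z, V) = (-1 - 4*Z)² (X(Z, V) = (Z*(-4) - 1)² = (-4*Z - 1)² = (-1 - 4*Z)²)
(-70*(-5*X(-1, 5))*(-3))*(S + 6)² = (-70*(-5*(1 + 4*(-1))²)*(-3))*(1 + 6)² = -70*(-5*(1 - 4)²)*(-3)*7² = -70*(-5*(-3)²)*(-3)*49 = -70*(-5*9)*(-3)*49 = -(-3150)*(-3)*49 = -70*135*49 = -9450*49 = -463050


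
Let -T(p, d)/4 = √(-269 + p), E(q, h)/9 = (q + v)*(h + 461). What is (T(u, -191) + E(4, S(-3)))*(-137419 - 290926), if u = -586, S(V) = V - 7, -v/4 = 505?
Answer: 3505123147680 + 5140140*I*√95 ≈ 3.5051e+12 + 5.01e+7*I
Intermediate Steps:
v = -2020 (v = -4*505 = -2020)
S(V) = -7 + V
E(q, h) = 9*(-2020 + q)*(461 + h) (E(q, h) = 9*((q - 2020)*(h + 461)) = 9*((-2020 + q)*(461 + h)) = 9*(-2020 + q)*(461 + h))
T(p, d) = -4*√(-269 + p)
(T(u, -191) + E(4, S(-3)))*(-137419 - 290926) = (-4*√(-269 - 586) + (-8380980 - 18180*(-7 - 3) + 4149*4 + 9*(-7 - 3)*4))*(-137419 - 290926) = (-12*I*√95 + (-8380980 - 18180*(-10) + 16596 + 9*(-10)*4))*(-428345) = (-12*I*√95 + (-8380980 + 181800 + 16596 - 360))*(-428345) = (-12*I*√95 - 8182944)*(-428345) = (-8182944 - 12*I*√95)*(-428345) = 3505123147680 + 5140140*I*√95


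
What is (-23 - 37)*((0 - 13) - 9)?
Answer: 1320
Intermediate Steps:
(-23 - 37)*((0 - 13) - 9) = -60*(-13 - 9) = -60*(-22) = 1320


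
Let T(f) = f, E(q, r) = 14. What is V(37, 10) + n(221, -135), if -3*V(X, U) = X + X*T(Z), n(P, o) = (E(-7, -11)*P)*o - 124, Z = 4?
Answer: -1253627/3 ≈ -4.1788e+5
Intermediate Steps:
n(P, o) = -124 + 14*P*o (n(P, o) = (14*P)*o - 124 = 14*P*o - 124 = -124 + 14*P*o)
V(X, U) = -5*X/3 (V(X, U) = -(X + X*4)/3 = -(X + 4*X)/3 = -5*X/3)
V(37, 10) + n(221, -135) = -5/3*37 + (-124 + 14*221*(-135)) = -185/3 + (-124 - 417690) = -185/3 - 417814 = -1253627/3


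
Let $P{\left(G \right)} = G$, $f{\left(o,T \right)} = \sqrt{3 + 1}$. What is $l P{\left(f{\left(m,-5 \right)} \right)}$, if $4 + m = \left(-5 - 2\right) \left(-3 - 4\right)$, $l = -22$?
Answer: $-44$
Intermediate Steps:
$m = 45$ ($m = -4 + \left(-5 - 2\right) \left(-3 - 4\right) = -4 - -49 = -4 + 49 = 45$)
$f{\left(o,T \right)} = 2$ ($f{\left(o,T \right)} = \sqrt{4} = 2$)
$l P{\left(f{\left(m,-5 \right)} \right)} = \left(-22\right) 2 = -44$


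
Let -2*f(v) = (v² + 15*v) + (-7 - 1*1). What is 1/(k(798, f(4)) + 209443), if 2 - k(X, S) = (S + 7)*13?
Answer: 1/209796 ≈ 4.7665e-6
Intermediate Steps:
f(v) = 4 - 15*v/2 - v²/2 (f(v) = -((v² + 15*v) + (-7 - 1*1))/2 = -((v² + 15*v) + (-7 - 1))/2 = -((v² + 15*v) - 8)/2 = -(-8 + v² + 15*v)/2 = 4 - 15*v/2 - v²/2)
k(X, S) = -89 - 13*S (k(X, S) = 2 - (S + 7)*13 = 2 - (7 + S)*13 = 2 - (91 + 13*S) = 2 + (-91 - 13*S) = -89 - 13*S)
1/(k(798, f(4)) + 209443) = 1/((-89 - 13*(4 - 15/2*4 - ½*4²)) + 209443) = 1/((-89 - 13*(4 - 30 - ½*16)) + 209443) = 1/((-89 - 13*(4 - 30 - 8)) + 209443) = 1/((-89 - 13*(-34)) + 209443) = 1/((-89 + 442) + 209443) = 1/(353 + 209443) = 1/209796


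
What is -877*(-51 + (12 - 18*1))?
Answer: 49989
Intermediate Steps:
-877*(-51 + (12 - 18*1)) = -877*(-51 + (12 - 18)) = -877*(-51 - 6) = -877*(-57) = 49989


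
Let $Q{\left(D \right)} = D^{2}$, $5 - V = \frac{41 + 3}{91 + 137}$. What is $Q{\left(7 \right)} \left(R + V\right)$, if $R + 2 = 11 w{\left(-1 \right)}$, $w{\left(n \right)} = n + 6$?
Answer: $\frac{161455}{57} \approx 2832.5$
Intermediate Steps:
$w{\left(n \right)} = 6 + n$
$V = \frac{274}{57}$ ($V = 5 - \frac{41 + 3}{91 + 137} = 5 - \frac{44}{228} = 5 - 44 \cdot \frac{1}{228} = 5 - \frac{11}{57} = \frac{274}{57} \approx 4.807$)
$R = 53$ ($R = -2 + 11 \left(6 - 1\right) = -2 + 11 \cdot 5 = -2 + 55 = 53$)
$Q{\left(7 \right)} \left(R + V\right) = 7^{2} \left(53 + \frac{274}{57}\right) = 49 \cdot \frac{3295}{57} = \frac{161455}{57}$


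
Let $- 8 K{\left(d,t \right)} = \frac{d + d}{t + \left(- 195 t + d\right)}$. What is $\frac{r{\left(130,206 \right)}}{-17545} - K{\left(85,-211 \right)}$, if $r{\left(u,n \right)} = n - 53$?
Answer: $- \frac{195143}{23791020} \approx -0.0082024$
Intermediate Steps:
$K{\left(d,t \right)} = - \frac{d}{4 \left(d - 194 t\right)}$ ($K{\left(d,t \right)} = - \frac{\left(d + d\right) \frac{1}{t + \left(- 195 t + d\right)}}{8} = - \frac{2 d \frac{1}{t + \left(d - 195 t\right)}}{8} = - \frac{2 d \frac{1}{d - 194 t}}{8} = - \frac{d}{4 \left(d - 194 t\right)}$)
$r{\left(u,n \right)} = -53 + n$
$\frac{r{\left(130,206 \right)}}{-17545} - K{\left(85,-211 \right)} = \frac{-53 + 206}{-17545} - \frac{1}{4} \cdot 85 \frac{1}{\left(-1\right) 85 + 194 \left(-211\right)} = 153 \left(- \frac{1}{17545}\right) - \frac{1}{4} \cdot 85 \frac{1}{-85 - 40934} = - \frac{153}{17545} - \frac{1}{4} \cdot 85 \frac{1}{-41019} = - \frac{153}{17545} - \frac{1}{4} \cdot 85 \left(- \frac{1}{41019}\right) = - \frac{153}{17545} - - \frac{85}{164076} = - \frac{153}{17545} + \frac{85}{164076} = - \frac{195143}{23791020}$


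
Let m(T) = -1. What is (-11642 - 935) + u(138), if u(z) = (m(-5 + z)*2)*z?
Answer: -12853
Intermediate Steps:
u(z) = -2*z (u(z) = (-1*2)*z = -2*z)
(-11642 - 935) + u(138) = (-11642 - 935) - 2*138 = -12577 - 276 = -12853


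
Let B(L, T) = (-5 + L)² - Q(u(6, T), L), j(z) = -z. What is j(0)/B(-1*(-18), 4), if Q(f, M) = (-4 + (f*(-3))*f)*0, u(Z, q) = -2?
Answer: 0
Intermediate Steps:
Q(f, M) = 0 (Q(f, M) = (-4 + (-3*f)*f)*0 = (-4 - 3*f²)*0 = 0)
B(L, T) = (-5 + L)² (B(L, T) = (-5 + L)² - 1*0 = (-5 + L)² + 0 = (-5 + L)²)
j(0)/B(-1*(-18), 4) = (-1*0)/((-5 - 1*(-18))²) = 0/((-5 + 18)²) = 0/(13²) = 0/169 = 0*(1/169) = 0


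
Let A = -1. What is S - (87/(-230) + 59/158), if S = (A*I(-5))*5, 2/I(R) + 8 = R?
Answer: 91422/118105 ≈ 0.77407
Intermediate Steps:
I(R) = 2/(-8 + R)
S = 10/13 (S = -2/(-8 - 5)*5 = -2/(-13)*5 = -2*(-1)/13*5 = -1*(-2/13)*5 = (2/13)*5 = 10/13 ≈ 0.76923)
S - (87/(-230) + 59/158) = 10/13 - (87/(-230) + 59/158) = 10/13 - (87*(-1/230) + 59*(1/158)) = 10/13 - (-87/230 + 59/158) = 10/13 - 1*(-44/9085) = 10/13 + 44/9085 = 91422/118105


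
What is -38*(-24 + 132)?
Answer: -4104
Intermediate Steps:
-38*(-24 + 132) = -38*108 = -1*4104 = -4104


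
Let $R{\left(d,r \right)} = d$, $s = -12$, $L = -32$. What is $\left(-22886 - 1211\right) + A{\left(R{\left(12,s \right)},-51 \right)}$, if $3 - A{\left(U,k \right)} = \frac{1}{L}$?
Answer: $- \frac{771007}{32} \approx -24094.0$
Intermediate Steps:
$A{\left(U,k \right)} = \frac{97}{32}$ ($A{\left(U,k \right)} = 3 - \frac{1}{-32} = 3 - - \frac{1}{32} = 3 + \frac{1}{32} = \frac{97}{32}$)
$\left(-22886 - 1211\right) + A{\left(R{\left(12,s \right)},-51 \right)} = \left(-22886 - 1211\right) + \frac{97}{32} = -24097 + \frac{97}{32} = - \frac{771007}{32}$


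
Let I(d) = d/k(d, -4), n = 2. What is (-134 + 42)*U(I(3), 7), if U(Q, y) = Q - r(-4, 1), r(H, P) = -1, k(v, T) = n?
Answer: -230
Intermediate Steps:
k(v, T) = 2
I(d) = d/2
U(Q, y) = 1 + Q (U(Q, y) = Q - 1*(-1) = Q + 1 = 1 + Q)
(-134 + 42)*U(I(3), 7) = (-134 + 42)*(1 + (½)*3) = -92*(1 + 3/2) = -92*5/2 = -230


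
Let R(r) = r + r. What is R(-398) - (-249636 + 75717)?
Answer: 173123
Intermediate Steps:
R(r) = 2*r
R(-398) - (-249636 + 75717) = 2*(-398) - (-249636 + 75717) = -796 - 1*(-173919) = -796 + 173919 = 173123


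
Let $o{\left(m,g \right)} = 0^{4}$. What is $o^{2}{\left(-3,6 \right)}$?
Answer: $0$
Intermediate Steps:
$o{\left(m,g \right)} = 0$
$o^{2}{\left(-3,6 \right)} = 0^{2} = 0$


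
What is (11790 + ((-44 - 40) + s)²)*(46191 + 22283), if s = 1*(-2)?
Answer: 1313742164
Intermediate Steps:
s = -2
(11790 + ((-44 - 40) + s)²)*(46191 + 22283) = (11790 + ((-44 - 40) - 2)²)*(46191 + 22283) = (11790 + (-84 - 2)²)*68474 = (11790 + (-86)²)*68474 = (11790 + 7396)*68474 = 19186*68474 = 1313742164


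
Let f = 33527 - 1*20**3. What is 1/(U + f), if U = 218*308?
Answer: 1/92671 ≈ 1.0791e-5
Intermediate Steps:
U = 67144
f = 25527 (f = 33527 - 1*8000 = 33527 - 8000 = 25527)
1/(U + f) = 1/(67144 + 25527) = 1/92671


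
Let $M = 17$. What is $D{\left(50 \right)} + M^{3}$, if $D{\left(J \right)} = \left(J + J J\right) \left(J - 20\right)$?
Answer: $81413$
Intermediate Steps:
$D{\left(J \right)} = \left(-20 + J\right) \left(J + J^{2}\right)$ ($D{\left(J \right)} = \left(J + J^{2}\right) \left(-20 + J\right) = \left(-20 + J\right) \left(J + J^{2}\right)$)
$D{\left(50 \right)} + M^{3} = 50 \left(-20 + 50^{2} - 950\right) + 17^{3} = 50 \left(-20 + 2500 - 950\right) + 4913 = 50 \cdot 1530 + 4913 = 76500 + 4913 = 81413$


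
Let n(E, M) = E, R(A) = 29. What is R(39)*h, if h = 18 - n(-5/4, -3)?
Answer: 2233/4 ≈ 558.25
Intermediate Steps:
h = 77/4 (h = 18 - (-5)/4 = 18 - 1*(-5/4) = 18 + 5/4 = 77/4 ≈ 19.250)
R(39)*h = 29*(77/4) = 2233/4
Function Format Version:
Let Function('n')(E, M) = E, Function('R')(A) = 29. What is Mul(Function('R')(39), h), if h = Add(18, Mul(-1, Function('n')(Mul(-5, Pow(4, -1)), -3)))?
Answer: Rational(2233, 4) ≈ 558.25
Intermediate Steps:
h = Rational(77, 4) (h = Add(18, Mul(-1, Mul(-5, Pow(4, -1)))) = Add(18, Mul(-1, Mul(-5, Rational(1, 4)))) = Add(18, Mul(-1, Rational(-5, 4))) = Add(18, Rational(5, 4)) = Rational(77, 4) ≈ 19.250)
Mul(Function('R')(39), h) = Mul(29, Rational(77, 4)) = Rational(2233, 4)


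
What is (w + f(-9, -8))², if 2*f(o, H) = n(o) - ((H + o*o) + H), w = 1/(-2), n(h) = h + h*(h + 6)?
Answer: 576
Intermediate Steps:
n(h) = h + h*(6 + h)
w = -½ ≈ -0.50000
f(o, H) = -H - o²/2 + o*(7 + o)/2 (f(o, H) = (o*(7 + o) - ((H + o*o) + H))/2 = (o*(7 + o) - ((H + o²) + H))/2 = (o*(7 + o) - (o² + 2*H))/2 = (o*(7 + o) + (-o² - 2*H))/2 = (-o² - 2*H + o*(7 + o))/2 = -H - o²/2 + o*(7 + o)/2)
(w + f(-9, -8))² = (-½ + (-1*(-8) + (7/2)*(-9)))² = (-½ + (8 - 63/2))² = (-½ - 47/2)² = (-24)² = 576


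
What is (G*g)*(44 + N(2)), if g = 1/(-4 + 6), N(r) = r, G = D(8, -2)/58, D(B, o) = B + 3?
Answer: 253/58 ≈ 4.3621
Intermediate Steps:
D(B, o) = 3 + B
G = 11/58 (G = (3 + 8)/58 = 11*(1/58) = 11/58 ≈ 0.18966)
g = 1/2 ≈ 0.50000
(G*g)*(44 + N(2)) = ((11/58)*(1/2))*(44 + 2) = (11/116)*46 = 253/58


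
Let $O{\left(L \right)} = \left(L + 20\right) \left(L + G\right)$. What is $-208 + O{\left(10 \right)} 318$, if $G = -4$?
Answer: $57032$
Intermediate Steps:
$O{\left(L \right)} = \left(-4 + L\right) \left(20 + L\right)$ ($O{\left(L \right)} = \left(L + 20\right) \left(L - 4\right) = \left(20 + L\right) \left(-4 + L\right) = \left(-4 + L\right) \left(20 + L\right)$)
$-208 + O{\left(10 \right)} 318 = -208 + \left(-80 + 10^{2} + 16 \cdot 10\right) 318 = -208 + \left(-80 + 100 + 160\right) 318 = -208 + 180 \cdot 318 = -208 + 57240 = 57032$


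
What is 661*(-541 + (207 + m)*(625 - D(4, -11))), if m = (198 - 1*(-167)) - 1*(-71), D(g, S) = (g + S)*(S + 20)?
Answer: 292058223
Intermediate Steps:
D(g, S) = (20 + S)*(S + g) (D(g, S) = (S + g)*(20 + S) = (20 + S)*(S + g))
m = 436 (m = (198 + 167) + 71 = 365 + 71 = 436)
661*(-541 + (207 + m)*(625 - D(4, -11))) = 661*(-541 + (207 + 436)*(625 - ((-11)² + 20*(-11) + 20*4 - 11*4))) = 661*(-541 + 643*(625 - (121 - 220 + 80 - 44))) = 661*(-541 + 643*(625 - 1*(-63))) = 661*(-541 + 643*(625 + 63)) = 661*(-541 + 643*688) = 661*(-541 + 442384) = 661*441843 = 292058223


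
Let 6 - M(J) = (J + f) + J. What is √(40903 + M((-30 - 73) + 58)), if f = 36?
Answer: √40963 ≈ 202.39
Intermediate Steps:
M(J) = -30 - 2*J (M(J) = 6 - ((J + 36) + J) = 6 - ((36 + J) + J) = 6 - (36 + 2*J) = 6 + (-36 - 2*J) = -30 - 2*J)
√(40903 + M((-30 - 73) + 58)) = √(40903 + (-30 - 2*((-30 - 73) + 58))) = √(40903 + (-30 - 2*(-103 + 58))) = √(40903 + (-30 - 2*(-45))) = √(40903 + (-30 + 90)) = √(40903 + 60) = √40963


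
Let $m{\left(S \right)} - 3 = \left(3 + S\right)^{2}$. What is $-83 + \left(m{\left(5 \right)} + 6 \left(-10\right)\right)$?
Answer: $-76$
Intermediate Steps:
$m{\left(S \right)} = 3 + \left(3 + S\right)^{2}$
$-83 + \left(m{\left(5 \right)} + 6 \left(-10\right)\right) = -83 + \left(\left(3 + \left(3 + 5\right)^{2}\right) + 6 \left(-10\right)\right) = -83 + \left(\left(3 + 8^{2}\right) - 60\right) = -83 + \left(\left(3 + 64\right) - 60\right) = -83 + \left(67 - 60\right) = -83 + 7 = -76$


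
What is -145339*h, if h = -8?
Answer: 1162712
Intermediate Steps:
-145339*h = -145339*(-8) = 1162712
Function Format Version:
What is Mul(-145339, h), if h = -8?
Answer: 1162712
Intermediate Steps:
Mul(-145339, h) = Mul(-145339, -8) = 1162712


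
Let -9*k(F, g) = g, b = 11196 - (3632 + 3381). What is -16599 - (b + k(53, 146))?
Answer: -186892/9 ≈ -20766.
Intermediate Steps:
b = 4183 (b = 11196 - 1*7013 = 11196 - 7013 = 4183)
k(F, g) = -g/9
-16599 - (b + k(53, 146)) = -16599 - (4183 - 1/9*146) = -16599 - (4183 - 146/9) = -16599 - 1*37501/9 = -16599 - 37501/9 = -186892/9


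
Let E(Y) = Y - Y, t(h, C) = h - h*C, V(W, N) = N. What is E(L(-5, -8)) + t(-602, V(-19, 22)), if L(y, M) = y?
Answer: 12642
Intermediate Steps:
t(h, C) = h - C*h
E(Y) = 0
E(L(-5, -8)) + t(-602, V(-19, 22)) = 0 - 602*(1 - 1*22) = 0 - 602*(1 - 22) = 0 - 602*(-21) = 0 + 12642 = 12642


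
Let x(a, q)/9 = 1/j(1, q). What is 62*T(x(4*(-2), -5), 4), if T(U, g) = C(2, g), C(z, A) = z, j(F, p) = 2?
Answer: 124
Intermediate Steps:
x(a, q) = 9/2
T(U, g) = 2
62*T(x(4*(-2), -5), 4) = 62*2 = 124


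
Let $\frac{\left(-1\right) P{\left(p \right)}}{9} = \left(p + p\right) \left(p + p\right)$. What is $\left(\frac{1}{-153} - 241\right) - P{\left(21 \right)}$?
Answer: $\frac{2392154}{153} \approx 15635.0$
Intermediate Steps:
$P{\left(p \right)} = - 36 p^{2}$ ($P{\left(p \right)} = - 9 \left(p + p\right) \left(p + p\right) = - 9 \cdot 2 p 2 p = - 9 \cdot 4 p^{2} = - 36 p^{2}$)
$\left(\frac{1}{-153} - 241\right) - P{\left(21 \right)} = \left(\frac{1}{-153} - 241\right) - - 36 \cdot 21^{2} = \left(- \frac{1}{153} - 241\right) - \left(-36\right) 441 = - \frac{36874}{153} - -15876 = - \frac{36874}{153} + 15876 = \frac{2392154}{153}$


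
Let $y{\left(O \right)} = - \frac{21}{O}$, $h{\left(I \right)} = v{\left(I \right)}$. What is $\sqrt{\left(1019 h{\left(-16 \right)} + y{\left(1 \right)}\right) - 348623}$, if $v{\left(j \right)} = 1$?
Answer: $15 i \sqrt{1545} \approx 589.6 i$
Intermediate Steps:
$h{\left(I \right)} = 1$
$\sqrt{\left(1019 h{\left(-16 \right)} + y{\left(1 \right)}\right) - 348623} = \sqrt{\left(1019 \cdot 1 - \frac{21}{1}\right) - 348623} = \sqrt{\left(1019 - 21\right) - 348623} = \sqrt{998 - 348623} = \sqrt{-347625} = 15 i \sqrt{1545}$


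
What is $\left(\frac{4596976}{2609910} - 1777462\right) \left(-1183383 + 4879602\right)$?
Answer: $- \frac{20268086913476466}{3085} \approx -6.5699 \cdot 10^{12}$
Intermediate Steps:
$\left(\frac{4596976}{2609910} - 1777462\right) \left(-1183383 + 4879602\right) = \left(4596976 \cdot \frac{1}{2609910} - 1777462\right) 3696219 = \left(\frac{48904}{27765} - 1777462\right) 3696219 = \left(- \frac{49351183526}{27765}\right) 3696219 = - \frac{20268086913476466}{3085}$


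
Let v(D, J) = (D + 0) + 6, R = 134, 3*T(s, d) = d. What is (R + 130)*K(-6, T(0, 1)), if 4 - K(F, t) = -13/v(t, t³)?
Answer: 30360/19 ≈ 1597.9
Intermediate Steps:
T(s, d) = d/3
v(D, J) = 6 + D (v(D, J) = D + 6 = 6 + D)
K(F, t) = 4 + 13/(6 + t) (K(F, t) = 4 - (-13)/(6 + t) = 4 + 13/(6 + t))
(R + 130)*K(-6, T(0, 1)) = (134 + 130)*((37 + 4*((⅓)*1))/(6 + (⅓)*1)) = 264*((37 + 4*(⅓))/(6 + ⅓)) = 264*((37 + 4/3)/(19/3)) = 264*((3/19)*(115/3)) = 264*(115/19) = 30360/19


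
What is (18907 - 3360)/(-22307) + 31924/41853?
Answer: 61440077/933614871 ≈ 0.065809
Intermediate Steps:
(18907 - 3360)/(-22307) + 31924/41853 = 15547*(-1/22307) + 31924*(1/41853) = -15547/22307 + 31924/41853 = 61440077/933614871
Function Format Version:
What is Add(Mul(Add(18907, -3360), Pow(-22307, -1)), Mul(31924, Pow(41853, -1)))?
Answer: Rational(61440077, 933614871) ≈ 0.065809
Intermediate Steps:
Add(Mul(Add(18907, -3360), Pow(-22307, -1)), Mul(31924, Pow(41853, -1))) = Add(Mul(15547, Rational(-1, 22307)), Mul(31924, Rational(1, 41853))) = Add(Rational(-15547, 22307), Rational(31924, 41853)) = Rational(61440077, 933614871)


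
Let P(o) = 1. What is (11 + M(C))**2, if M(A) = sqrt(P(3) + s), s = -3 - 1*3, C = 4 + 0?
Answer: (11 + I*sqrt(5))**2 ≈ 116.0 + 49.193*I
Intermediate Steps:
C = 4
s = -6 (s = -3 - 3 = -6)
M(A) = I*sqrt(5) (M(A) = sqrt(1 - 6) = sqrt(-5) = I*sqrt(5))
(11 + M(C))**2 = (11 + I*sqrt(5))**2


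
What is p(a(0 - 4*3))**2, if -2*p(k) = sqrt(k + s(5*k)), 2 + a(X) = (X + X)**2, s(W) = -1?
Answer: 573/4 ≈ 143.25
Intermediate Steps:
a(X) = -2 + 4*X**2 (a(X) = -2 + (X + X)**2 = -2 + (2*X)**2 = -2 + 4*X**2)
p(k) = -sqrt(-1 + k)/2 (p(k) = -sqrt(k - 1)/2 = -sqrt(-1 + k)/2)
p(a(0 - 4*3))**2 = (-sqrt(-1 + (-2 + 4*(0 - 4*3)**2))/2)**2 = (-sqrt(-1 + (-2 + 4*(0 - 12)**2))/2)**2 = (-sqrt(-1 + (-2 + 4*(-12)**2))/2)**2 = (-sqrt(-1 + (-2 + 4*144))/2)**2 = (-sqrt(-1 + (-2 + 576))/2)**2 = (-sqrt(-1 + 574)/2)**2 = (-sqrt(573)/2)**2 = 573/4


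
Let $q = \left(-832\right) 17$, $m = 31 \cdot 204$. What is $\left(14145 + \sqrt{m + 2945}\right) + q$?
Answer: $1 + \sqrt{9269} \approx 97.276$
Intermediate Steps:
$m = 6324$
$q = -14144$
$\left(14145 + \sqrt{m + 2945}\right) + q = \left(14145 + \sqrt{6324 + 2945}\right) - 14144 = \left(14145 + \sqrt{9269}\right) - 14144 = 1 + \sqrt{9269}$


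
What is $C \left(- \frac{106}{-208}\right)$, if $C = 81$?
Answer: $\frac{4293}{104} \approx 41.279$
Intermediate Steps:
$C \left(- \frac{106}{-208}\right) = 81 \left(- \frac{106}{-208}\right) = 81 \left(\left(-106\right) \left(- \frac{1}{208}\right)\right) = 81 \cdot \frac{53}{104} = \frac{4293}{104}$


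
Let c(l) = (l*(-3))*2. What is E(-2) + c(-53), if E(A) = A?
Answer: 316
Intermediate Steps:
c(l) = -6*l (c(l) = -3*l*2 = -6*l)
E(-2) + c(-53) = -2 - 6*(-53) = -2 + 318 = 316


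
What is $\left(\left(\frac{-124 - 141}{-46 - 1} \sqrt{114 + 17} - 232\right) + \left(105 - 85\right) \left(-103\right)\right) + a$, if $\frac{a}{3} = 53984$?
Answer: $159660 + \frac{265 \sqrt{131}}{47} \approx 1.5972 \cdot 10^{5}$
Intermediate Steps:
$a = 161952$ ($a = 3 \cdot 53984 = 161952$)
$\left(\left(\frac{-124 - 141}{-46 - 1} \sqrt{114 + 17} - 232\right) + \left(105 - 85\right) \left(-103\right)\right) + a = \left(\left(\frac{-124 - 141}{-46 - 1} \sqrt{114 + 17} - 232\right) + \left(105 - 85\right) \left(-103\right)\right) + 161952 = \left(\left(- \frac{265}{-47} \sqrt{131} - 232\right) + 20 \left(-103\right)\right) + 161952 = \left(\left(\left(-265\right) \left(- \frac{1}{47}\right) \sqrt{131} - 232\right) - 2060\right) + 161952 = \left(\left(\frac{265 \sqrt{131}}{47} - 232\right) - 2060\right) + 161952 = \left(\left(-232 + \frac{265 \sqrt{131}}{47}\right) - 2060\right) + 161952 = \left(-2292 + \frac{265 \sqrt{131}}{47}\right) + 161952 = 159660 + \frac{265 \sqrt{131}}{47}$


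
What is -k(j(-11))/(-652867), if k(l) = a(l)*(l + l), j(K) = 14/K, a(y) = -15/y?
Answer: -30/652867 ≈ -4.5951e-5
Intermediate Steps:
k(l) = -30 (k(l) = (-15/l)*(l + l) = (-15/l)*(2*l) = -30)
-k(j(-11))/(-652867) = -1*(-30)/(-652867) = 30*(-1/652867) = -30/652867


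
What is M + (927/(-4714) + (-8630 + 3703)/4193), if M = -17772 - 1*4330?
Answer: -436890868593/19765802 ≈ -22103.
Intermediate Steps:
M = -22102 (M = -17772 - 4330 = -22102)
M + (927/(-4714) + (-8630 + 3703)/4193) = -22102 + (927/(-4714) + (-8630 + 3703)/4193) = -22102 + (927*(-1/4714) - 4927*1/4193) = -22102 + (-927/4714 - 4927/4193) = -22102 - 27112789/19765802 = -436890868593/19765802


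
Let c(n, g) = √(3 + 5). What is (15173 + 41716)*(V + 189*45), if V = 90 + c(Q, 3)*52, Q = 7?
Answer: 488960955 + 5916456*√2 ≈ 4.9733e+8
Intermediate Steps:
c(n, g) = 2*√2 (c(n, g) = √8 = 2*√2)
V = 90 + 104*√2 (V = 90 + (2*√2)*52 = 90 + 104*√2 ≈ 237.08)
(15173 + 41716)*(V + 189*45) = (15173 + 41716)*((90 + 104*√2) + 189*45) = 56889*((90 + 104*√2) + 8505) = 56889*(8595 + 104*√2) = 488960955 + 5916456*√2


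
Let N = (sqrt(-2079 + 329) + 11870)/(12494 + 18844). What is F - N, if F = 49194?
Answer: 770814851/15669 - 5*I*sqrt(70)/31338 ≈ 49194.0 - 0.0013349*I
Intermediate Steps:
N = 5935/15669 + 5*I*sqrt(70)/31338 (N = (sqrt(-1750) + 11870)/31338 = (5*I*sqrt(70) + 11870)*(1/31338) = (11870 + 5*I*sqrt(70))*(1/31338) = 5935/15669 + 5*I*sqrt(70)/31338 ≈ 0.37877 + 0.0013349*I)
F - N = 49194 - (5935/15669 + 5*I*sqrt(70)/31338) = 49194 + (-5935/15669 - 5*I*sqrt(70)/31338) = 770814851/15669 - 5*I*sqrt(70)/31338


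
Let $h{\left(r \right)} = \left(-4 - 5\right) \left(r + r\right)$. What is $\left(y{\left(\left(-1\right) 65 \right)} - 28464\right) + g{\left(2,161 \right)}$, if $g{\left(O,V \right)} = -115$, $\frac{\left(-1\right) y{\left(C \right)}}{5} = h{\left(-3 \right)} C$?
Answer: $-11029$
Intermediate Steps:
$h{\left(r \right)} = - 18 r$ ($h{\left(r \right)} = - 9 \cdot 2 r = - 18 r$)
$y{\left(C \right)} = - 270 C$ ($y{\left(C \right)} = - 5 \left(-18\right) \left(-3\right) C = - 5 \cdot 54 C = - 270 C$)
$\left(y{\left(\left(-1\right) 65 \right)} - 28464\right) + g{\left(2,161 \right)} = \left(- 270 \left(\left(-1\right) 65\right) - 28464\right) - 115 = \left(\left(-270\right) \left(-65\right) - 28464\right) - 115 = \left(17550 - 28464\right) - 115 = -10914 - 115 = -11029$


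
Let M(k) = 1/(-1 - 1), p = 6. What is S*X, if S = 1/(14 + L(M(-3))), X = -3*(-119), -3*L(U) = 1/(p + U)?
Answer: 11781/460 ≈ 25.611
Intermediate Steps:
M(k) = -½ (M(k) = 1/(-2) = -½)
L(U) = -1/(3*(6 + U))
X = 357
S = 33/460 (S = 1/(14 - 1/(18 + 3*(-½))) = 1/(14 - 1/(18 - 3/2)) = 1/(14 - 1/33/2) = 1/(14 - 1*2/33) = 1/(14 - 2/33) = 1/(460/33) = 33/460 ≈ 0.071739)
S*X = (33/460)*357 = 11781/460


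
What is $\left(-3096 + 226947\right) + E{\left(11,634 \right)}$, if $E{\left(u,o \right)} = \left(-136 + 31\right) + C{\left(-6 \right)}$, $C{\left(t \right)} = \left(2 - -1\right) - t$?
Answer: $223755$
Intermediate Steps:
$C{\left(t \right)} = 3 - t$ ($C{\left(t \right)} = \left(2 + 1\right) - t = 3 - t$)
$E{\left(u,o \right)} = -96$ ($E{\left(u,o \right)} = \left(-136 + 31\right) + \left(3 - -6\right) = -105 + \left(3 + 6\right) = -105 + 9 = -96$)
$\left(-3096 + 226947\right) + E{\left(11,634 \right)} = \left(-3096 + 226947\right) - 96 = 223851 - 96 = 223755$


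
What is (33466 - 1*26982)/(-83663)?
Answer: -6484/83663 ≈ -0.077501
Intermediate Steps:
(33466 - 1*26982)/(-83663) = (33466 - 26982)*(-1/83663) = 6484*(-1/83663) = -6484/83663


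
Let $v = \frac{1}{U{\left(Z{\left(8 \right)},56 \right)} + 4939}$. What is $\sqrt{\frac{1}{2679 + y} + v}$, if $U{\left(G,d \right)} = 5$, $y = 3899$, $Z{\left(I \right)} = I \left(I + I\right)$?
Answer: $\frac{\sqrt{5854910061}}{4065204} \approx 0.018823$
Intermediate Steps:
$Z{\left(I \right)} = 2 I^{2}$ ($Z{\left(I \right)} = I 2 I = 2 I^{2}$)
$v = \frac{1}{4944}$ ($v = \frac{1}{5 + 4939} = \frac{1}{4944} \approx 0.00020227$)
$\sqrt{\frac{1}{2679 + y} + v} = \sqrt{\frac{1}{2679 + 3899} + \frac{1}{4944}} = \sqrt{\frac{1}{6578} + \frac{1}{4944}} = \sqrt{\frac{5761}{16260816}} = \frac{\sqrt{5854910061}}{4065204}$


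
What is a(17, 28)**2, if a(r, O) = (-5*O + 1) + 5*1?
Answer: 17956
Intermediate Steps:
a(r, O) = 6 - 5*O (a(r, O) = (1 - 5*O) + 5 = 6 - 5*O)
a(17, 28)**2 = (6 - 5*28)**2 = (6 - 140)**2 = (-134)**2 = 17956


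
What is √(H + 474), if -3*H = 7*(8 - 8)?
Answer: √474 ≈ 21.772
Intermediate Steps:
H = 0 (H = -7*(8 - 8)/3 = -7*0/3 = -⅓*0 = 0)
√(H + 474) = √(0 + 474) = √474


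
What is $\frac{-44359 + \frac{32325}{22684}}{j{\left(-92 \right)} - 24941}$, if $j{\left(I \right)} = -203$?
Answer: $\frac{1006207231}{570366496} \approx 1.7641$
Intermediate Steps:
$\frac{-44359 + \frac{32325}{22684}}{j{\left(-92 \right)} - 24941} = \frac{-44359 + \frac{32325}{22684}}{-203 - 24941} = \frac{-44359 + 32325 \cdot \frac{1}{22684}}{-25144} = \left(-44359 + \frac{32325}{22684}\right) \left(- \frac{1}{25144}\right) = \left(- \frac{1006207231}{22684}\right) \left(- \frac{1}{25144}\right) = \frac{1006207231}{570366496}$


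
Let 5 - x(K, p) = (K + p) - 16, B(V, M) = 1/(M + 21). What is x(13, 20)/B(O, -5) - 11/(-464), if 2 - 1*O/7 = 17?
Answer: -89077/464 ≈ -191.98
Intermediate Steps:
O = -105 (O = 14 - 7*17 = 14 - 119 = -105)
B(V, M) = 1/(21 + M)
x(K, p) = 21 - K - p (x(K, p) = 5 - ((K + p) - 16) = 5 - (-16 + K + p) = 5 + (16 - K - p) = 21 - K - p)
x(13, 20)/B(O, -5) - 11/(-464) = (21 - 1*13 - 1*20)/(1/(21 - 5)) - 11/(-464) = (21 - 13 - 20)/(1/16) - 11*(-1/464) = -12/1/16 + 11/464 = -12*16 + 11/464 = -192 + 11/464 = -89077/464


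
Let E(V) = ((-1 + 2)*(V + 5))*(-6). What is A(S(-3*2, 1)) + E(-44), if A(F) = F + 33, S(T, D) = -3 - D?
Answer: 263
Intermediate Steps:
A(F) = 33 + F
E(V) = -30 - 6*V (E(V) = (1*(5 + V))*(-6) = (5 + V)*(-6) = -30 - 6*V)
A(S(-3*2, 1)) + E(-44) = (33 + (-3 - 1*1)) + (-30 - 6*(-44)) = (33 + (-3 - 1)) + (-30 + 264) = (33 - 4) + 234 = 29 + 234 = 263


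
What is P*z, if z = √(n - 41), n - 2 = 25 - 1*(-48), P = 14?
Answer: 14*√34 ≈ 81.633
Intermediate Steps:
n = 75 (n = 2 + (25 - 1*(-48)) = 2 + (25 + 48) = 2 + 73 = 75)
z = √34 (z = √(75 - 41) = √34 ≈ 5.8309)
P*z = 14*√34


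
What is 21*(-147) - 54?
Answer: -3141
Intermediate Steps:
21*(-147) - 54 = -3087 - 54 = -3141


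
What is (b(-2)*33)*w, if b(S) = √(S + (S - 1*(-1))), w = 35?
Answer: 1155*I*√3 ≈ 2000.5*I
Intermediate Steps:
b(S) = √(1 + 2*S) (b(S) = √(S + (S + 1)) = √(S + (1 + S)) = √(1 + 2*S))
(b(-2)*33)*w = (√(1 + 2*(-2))*33)*35 = (√(1 - 4)*33)*35 = (√(-3)*33)*35 = ((I*√3)*33)*35 = (33*I*√3)*35 = 1155*I*√3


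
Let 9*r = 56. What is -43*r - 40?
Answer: -2768/9 ≈ -307.56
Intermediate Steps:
r = 56/9 (r = (⅑)*56 = 56/9 ≈ 6.2222)
-43*r - 40 = -43*56/9 - 40 = -2408/9 - 40 = -2768/9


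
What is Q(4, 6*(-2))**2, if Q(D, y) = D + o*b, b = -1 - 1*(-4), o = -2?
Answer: 4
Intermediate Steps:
b = 3 (b = -1 + 4 = 3)
Q(D, y) = -6 + D (Q(D, y) = D - 2*3 = D - 6 = -6 + D)
Q(4, 6*(-2))**2 = (-6 + 4)**2 = (-2)**2 = 4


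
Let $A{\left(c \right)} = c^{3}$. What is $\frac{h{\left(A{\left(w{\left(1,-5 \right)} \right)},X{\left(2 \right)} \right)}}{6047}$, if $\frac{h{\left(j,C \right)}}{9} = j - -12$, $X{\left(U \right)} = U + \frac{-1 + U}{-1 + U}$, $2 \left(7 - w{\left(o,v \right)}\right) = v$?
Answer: $\frac{62595}{48376} \approx 1.2939$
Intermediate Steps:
$w{\left(o,v \right)} = 7 - \frac{v}{2}$
$X{\left(U \right)} = 1 + U$ ($X{\left(U \right)} = U + 1 = 1 + U$)
$h{\left(j,C \right)} = 108 + 9 j$ ($h{\left(j,C \right)} = 9 \left(j - -12\right) = 9 \left(j + 12\right) = 9 \left(12 + j\right) = 108 + 9 j$)
$\frac{h{\left(A{\left(w{\left(1,-5 \right)} \right)},X{\left(2 \right)} \right)}}{6047} = \frac{108 + 9 \left(7 - - \frac{5}{2}\right)^{3}}{6047} = \left(108 + 9 \left(7 + \frac{5}{2}\right)^{3}\right) \frac{1}{6047} = \left(108 + 9 \left(\frac{19}{2}\right)^{3}\right) \frac{1}{6047} = \left(108 + 9 \cdot \frac{6859}{8}\right) \frac{1}{6047} = \left(108 + \frac{61731}{8}\right) \frac{1}{6047} = \frac{62595}{8} \cdot \frac{1}{6047} = \frac{62595}{48376}$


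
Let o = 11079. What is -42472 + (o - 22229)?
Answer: -53622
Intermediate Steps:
-42472 + (o - 22229) = -42472 + (11079 - 22229) = -42472 - 11150 = -53622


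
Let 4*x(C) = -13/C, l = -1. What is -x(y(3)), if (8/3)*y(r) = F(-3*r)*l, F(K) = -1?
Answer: 26/3 ≈ 8.6667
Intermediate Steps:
y(r) = 3/8 (y(r) = 3*(-1*(-1))/8 = (3/8)*1 = 3/8)
x(C) = -13/(4*C) (x(C) = (-13/C)/4 = -13/(4*C))
-x(y(3)) = -(-13)/(4*3/8) = -(-13)*8/(4*3) = -1*(-26/3) = 26/3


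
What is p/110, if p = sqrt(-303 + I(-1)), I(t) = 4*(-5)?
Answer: I*sqrt(323)/110 ≈ 0.16338*I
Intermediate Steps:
I(t) = -20
p = I*sqrt(323) (p = sqrt(-303 - 20) = sqrt(-323) = I*sqrt(323) ≈ 17.972*I)
p/110 = (I*sqrt(323))/110 = (I*sqrt(323))*(1/110) = I*sqrt(323)/110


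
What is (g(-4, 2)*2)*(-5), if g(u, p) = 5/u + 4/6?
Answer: 35/6 ≈ 5.8333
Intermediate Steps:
g(u, p) = ⅔ + 5/u (g(u, p) = 5/u + 4*(⅙) = 5/u + ⅔ = ⅔ + 5/u)
(g(-4, 2)*2)*(-5) = ((⅔ + 5/(-4))*2)*(-5) = ((⅔ + 5*(-¼))*2)*(-5) = ((⅔ - 5/4)*2)*(-5) = -7/12*2*(-5) = -7/6*(-5) = 35/6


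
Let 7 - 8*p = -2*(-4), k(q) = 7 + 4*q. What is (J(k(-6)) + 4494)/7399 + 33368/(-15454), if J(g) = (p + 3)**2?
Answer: -5673978209/3659012672 ≈ -1.5507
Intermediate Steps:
p = -1/8 (p = 7/8 - (-1)*(-4)/4 = 7/8 - 1/8*8 = 7/8 - 1 = -1/8 ≈ -0.12500)
J(g) = 529/64 (J(g) = (-1/8 + 3)**2 = (23/8)**2 = 529/64)
(J(k(-6)) + 4494)/7399 + 33368/(-15454) = (529/64 + 4494)/7399 + 33368/(-15454) = (288145/64)*(1/7399) + 33368*(-1/15454) = 288145/473536 - 16684/7727 = -5673978209/3659012672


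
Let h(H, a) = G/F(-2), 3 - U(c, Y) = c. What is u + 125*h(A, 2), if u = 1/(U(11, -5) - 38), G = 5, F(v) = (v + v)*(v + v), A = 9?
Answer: 14367/368 ≈ 39.041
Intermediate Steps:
F(v) = 4*v² (F(v) = (2*v)*(2*v) = 4*v²)
U(c, Y) = 3 - c
h(H, a) = 5/16 (h(H, a) = 5/((4*(-2)²)) = 5/((4*4)) = 5/16)
u = -1/46 (u = 1/((3 - 1*11) - 38) = 1/((3 - 11) - 38) = 1/(-8 - 38) = 1/(-46) = -1/46 ≈ -0.021739)
u + 125*h(A, 2) = -1/46 + 125*(5/16) = -1/46 + 625/16 = 14367/368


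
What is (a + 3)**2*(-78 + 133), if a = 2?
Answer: 1375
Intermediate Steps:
(a + 3)**2*(-78 + 133) = (2 + 3)**2*(-78 + 133) = 5**2*55 = 25*55 = 1375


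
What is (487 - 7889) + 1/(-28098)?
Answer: -207981397/28098 ≈ -7402.0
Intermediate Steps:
(487 - 7889) + 1/(-28098) = -7402 - 1/28098 = -207981397/28098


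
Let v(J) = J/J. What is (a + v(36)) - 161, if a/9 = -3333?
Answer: -30157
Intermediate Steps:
a = -29997 (a = 9*(-3333) = -29997)
v(J) = 1
(a + v(36)) - 161 = (-29997 + 1) - 161 = -29996 - 161 = -30157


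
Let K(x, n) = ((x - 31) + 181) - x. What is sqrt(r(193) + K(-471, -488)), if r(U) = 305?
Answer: sqrt(455) ≈ 21.331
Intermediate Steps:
K(x, n) = 150 (K(x, n) = ((-31 + x) + 181) - x = (150 + x) - x = 150)
sqrt(r(193) + K(-471, -488)) = sqrt(305 + 150) = sqrt(455)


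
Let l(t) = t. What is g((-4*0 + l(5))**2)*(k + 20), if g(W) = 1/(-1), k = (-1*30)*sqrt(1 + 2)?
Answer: -20 + 30*sqrt(3) ≈ 31.962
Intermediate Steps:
k = -30*sqrt(3) ≈ -51.962
g(W) = -1
g((-4*0 + l(5))**2)*(k + 20) = -(-30*sqrt(3) + 20) = -(20 - 30*sqrt(3)) = -20 + 30*sqrt(3)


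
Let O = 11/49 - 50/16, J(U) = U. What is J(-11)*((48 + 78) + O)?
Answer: -530805/392 ≈ -1354.1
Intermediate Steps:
O = -1137/392 (O = 11*(1/49) - 50*1/16 = 11/49 - 25/8 = -1137/392 ≈ -2.9005)
J(-11)*((48 + 78) + O) = -11*((48 + 78) - 1137/392) = -11*(126 - 1137/392) = -11*48255/392 = -530805/392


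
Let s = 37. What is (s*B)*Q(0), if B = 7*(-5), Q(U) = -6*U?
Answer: 0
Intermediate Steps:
B = -35
(s*B)*Q(0) = (37*(-35))*(-6*0) = -1295*0 = 0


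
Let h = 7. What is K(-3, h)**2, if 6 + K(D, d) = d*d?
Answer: 1849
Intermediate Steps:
K(D, d) = -6 + d**2 (K(D, d) = -6 + d*d = -6 + d**2)
K(-3, h)**2 = (-6 + 7**2)**2 = (-6 + 49)**2 = 43**2 = 1849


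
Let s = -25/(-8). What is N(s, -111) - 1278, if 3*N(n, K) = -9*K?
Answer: -945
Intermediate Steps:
s = 25/8 (s = -25*(-1/8) = 25/8 ≈ 3.1250)
N(n, K) = -3*K (N(n, K) = (-9*K)/3 = -3*K)
N(s, -111) - 1278 = -3*(-111) - 1278 = 333 - 1278 = -945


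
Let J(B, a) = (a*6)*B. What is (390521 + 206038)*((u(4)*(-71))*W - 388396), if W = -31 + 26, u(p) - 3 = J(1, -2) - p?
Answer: -234454249149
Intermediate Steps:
J(B, a) = 6*B*a (J(B, a) = (6*a)*B = 6*B*a)
u(p) = -9 - p (u(p) = 3 + (6*1*(-2) - p) = 3 + (-12 - p) = -9 - p)
W = -5
(390521 + 206038)*((u(4)*(-71))*W - 388396) = (390521 + 206038)*(((-9 - 1*4)*(-71))*(-5) - 388396) = 596559*(((-9 - 4)*(-71))*(-5) - 388396) = 596559*(-13*(-71)*(-5) - 388396) = 596559*(923*(-5) - 388396) = 596559*(-4615 - 388396) = 596559*(-393011) = -234454249149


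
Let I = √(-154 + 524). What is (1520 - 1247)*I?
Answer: 273*√370 ≈ 5251.3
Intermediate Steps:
I = √370 ≈ 19.235
(1520 - 1247)*I = (1520 - 1247)*√370 = 273*√370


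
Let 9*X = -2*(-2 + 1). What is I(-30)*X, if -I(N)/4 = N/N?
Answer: -8/9 ≈ -0.88889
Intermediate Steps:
I(N) = -4 (I(N) = -4*N/N = -4*1 = -4)
X = 2/9 (X = (-2*(-2 + 1))/9 = (-2*(-1))/9 = (⅑)*2 = 2/9 ≈ 0.22222)
I(-30)*X = -4*2/9 = -8/9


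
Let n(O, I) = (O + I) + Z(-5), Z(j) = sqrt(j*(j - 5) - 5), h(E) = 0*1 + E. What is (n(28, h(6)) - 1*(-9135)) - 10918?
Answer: -1749 + 3*sqrt(5) ≈ -1742.3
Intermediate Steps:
h(E) = E (h(E) = 0 + E = E)
Z(j) = sqrt(-5 + j*(-5 + j)) (Z(j) = sqrt(j*(-5 + j) - 5) = sqrt(-5 + j*(-5 + j)))
n(O, I) = I + O + 3*sqrt(5) (n(O, I) = (O + I) + sqrt(-5 + (-5)**2 - 5*(-5)) = (I + O) + sqrt(-5 + 25 + 25) = (I + O) + sqrt(45) = (I + O) + 3*sqrt(5) = I + O + 3*sqrt(5))
(n(28, h(6)) - 1*(-9135)) - 10918 = ((6 + 28 + 3*sqrt(5)) - 1*(-9135)) - 10918 = ((34 + 3*sqrt(5)) + 9135) - 10918 = (9169 + 3*sqrt(5)) - 10918 = -1749 + 3*sqrt(5)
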